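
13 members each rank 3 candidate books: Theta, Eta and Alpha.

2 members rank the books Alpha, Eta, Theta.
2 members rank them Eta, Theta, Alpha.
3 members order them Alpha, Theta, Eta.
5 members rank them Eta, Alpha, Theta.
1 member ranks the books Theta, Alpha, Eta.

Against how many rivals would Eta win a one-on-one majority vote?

Eta against each rival (13 members):
Eta vs Theta: 9 to 4, Eta.
Eta vs Alpha: 7 to 6, Eta.
Eta beats Theta, Alpha — 2 pairwise wins.

2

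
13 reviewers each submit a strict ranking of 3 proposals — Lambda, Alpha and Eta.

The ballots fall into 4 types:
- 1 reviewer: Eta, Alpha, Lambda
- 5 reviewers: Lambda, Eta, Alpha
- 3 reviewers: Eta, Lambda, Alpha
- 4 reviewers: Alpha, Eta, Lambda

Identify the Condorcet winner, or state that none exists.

Head-to-head results (13 reviewers):
Lambda vs Alpha: 5+3 = 8 for Lambda, 5 for Alpha — Lambda by 8–5.
Lambda vs Eta: Eta, 8–5.
Alpha vs Eta: 4 for Alpha, 9 for Eta — Eta by 9–4.
Eta wins every pairwise contest, so Eta is the Condorcet winner.

Eta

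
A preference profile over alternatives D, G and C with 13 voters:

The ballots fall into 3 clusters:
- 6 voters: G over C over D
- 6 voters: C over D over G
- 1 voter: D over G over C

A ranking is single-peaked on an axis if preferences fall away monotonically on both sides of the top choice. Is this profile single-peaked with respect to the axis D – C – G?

Axis positions: D=1, C=2, G=3.
Cluster 1 (peak G at position 3): ranking walks positions 3-2-1, expanding outward from the peak — single-peaked.
Cluster 2 (peak C at position 2): ranking walks positions 2-1-3, expanding outward from the peak — single-peaked.
Cluster 3: ranking walks positions 1-3-2; G is ranked above C even though C lies between G and the peak D on the axis — preferences dip and rise again. Not single-peaked.
Cluster 3 violates single-peakedness, so the profile is not single-peaked on this axis.

no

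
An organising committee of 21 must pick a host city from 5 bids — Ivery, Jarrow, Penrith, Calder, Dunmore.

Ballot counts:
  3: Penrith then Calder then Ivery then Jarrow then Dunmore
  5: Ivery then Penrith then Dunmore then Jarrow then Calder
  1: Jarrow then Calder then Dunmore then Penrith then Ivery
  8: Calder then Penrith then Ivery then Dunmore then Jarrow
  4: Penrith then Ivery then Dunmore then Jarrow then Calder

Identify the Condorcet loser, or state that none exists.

Jarrow

Head-to-head results (21 organisers):
Ivery vs Jarrow: Ivery, 20–1.
Ivery vs Penrith: 5 to 16, Penrith.
Ivery–Calder: Calder 12–9.
Ivery vs Dunmore: 20 to 1, Ivery.
Jarrow–Penrith: Penrith 20–1.
Jarrow vs Calder: Calder wins 11–10.
Jarrow vs Dunmore: Dunmore, 17–4.
Penrith vs Calder: 12 to 9, Penrith.
Penrith vs Dunmore: Penrith wins 20–1.
Calder vs Dunmore: 3+1+8 = 12 for Calder, 9 for Dunmore — Calder by 12–9.
Only Jarrow has no wins; Jarrow is the Condorcet loser.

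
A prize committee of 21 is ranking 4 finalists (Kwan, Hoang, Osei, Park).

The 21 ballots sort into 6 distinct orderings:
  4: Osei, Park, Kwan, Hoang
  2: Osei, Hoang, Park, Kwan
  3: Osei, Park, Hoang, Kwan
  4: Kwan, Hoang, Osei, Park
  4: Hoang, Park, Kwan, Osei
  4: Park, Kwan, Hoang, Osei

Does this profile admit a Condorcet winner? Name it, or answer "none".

Pairwise majorities:
Kwan–Hoang: Kwan 12–9.
Kwan–Osei: Kwan 12–9.
Kwan vs Park: Park wins 17–4.
Hoang vs Osei: Hoang, 12–9.
Hoang–Park: Park 11–10.
Osei vs Park: Osei wins 13–8.
Every nominee loses at least once (Kwan loses to Park; Hoang loses to Kwan; Osei loses to Kwan; Park loses to Osei). The majority relation contains the cycle Kwan → Osei → Park → Kwan, so there is no Condorcet winner.

none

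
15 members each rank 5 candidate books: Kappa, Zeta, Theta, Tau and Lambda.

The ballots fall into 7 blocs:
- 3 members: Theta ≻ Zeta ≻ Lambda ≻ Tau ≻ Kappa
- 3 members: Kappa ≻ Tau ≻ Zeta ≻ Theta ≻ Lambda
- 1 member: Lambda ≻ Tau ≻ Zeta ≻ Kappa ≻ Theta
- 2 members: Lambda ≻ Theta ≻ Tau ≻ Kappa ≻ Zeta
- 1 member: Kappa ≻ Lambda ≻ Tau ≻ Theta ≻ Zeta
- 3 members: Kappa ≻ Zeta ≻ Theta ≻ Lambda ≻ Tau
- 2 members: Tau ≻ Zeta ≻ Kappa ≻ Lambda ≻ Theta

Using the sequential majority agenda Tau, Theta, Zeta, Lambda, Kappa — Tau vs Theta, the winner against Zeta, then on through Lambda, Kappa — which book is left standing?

Round 1: Tau vs Theta — 7–8, Theta advances.
Round 2: Theta vs Zeta — 6–9, Zeta advances.
Round 3: Zeta vs Lambda — 11–4, Zeta advances.
Round 4: Zeta vs Kappa — 6–9, Kappa advances.
Kappa survives the agenda.

Kappa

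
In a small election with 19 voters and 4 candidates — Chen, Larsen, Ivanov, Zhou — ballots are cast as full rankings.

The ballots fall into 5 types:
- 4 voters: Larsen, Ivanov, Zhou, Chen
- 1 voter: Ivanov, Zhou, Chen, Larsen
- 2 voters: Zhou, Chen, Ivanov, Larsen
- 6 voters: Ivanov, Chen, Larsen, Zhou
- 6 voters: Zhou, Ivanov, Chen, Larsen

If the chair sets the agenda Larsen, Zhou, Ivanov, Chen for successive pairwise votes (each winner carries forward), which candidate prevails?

Round 1: Larsen vs Zhou — 10–9, Larsen advances.
Round 2: Larsen vs Ivanov — 4–15, Ivanov advances.
Round 3: Ivanov vs Chen — 17–2, Ivanov advances.
The agenda winner is Ivanov.

Ivanov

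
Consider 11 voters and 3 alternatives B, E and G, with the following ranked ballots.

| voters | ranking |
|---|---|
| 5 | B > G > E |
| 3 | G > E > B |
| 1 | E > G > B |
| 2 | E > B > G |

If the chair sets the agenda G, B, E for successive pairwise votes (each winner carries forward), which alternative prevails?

E

Round 1: G vs B — 4–7, B advances.
Round 2: B vs E — 5–6, E advances.
The agenda winner is E.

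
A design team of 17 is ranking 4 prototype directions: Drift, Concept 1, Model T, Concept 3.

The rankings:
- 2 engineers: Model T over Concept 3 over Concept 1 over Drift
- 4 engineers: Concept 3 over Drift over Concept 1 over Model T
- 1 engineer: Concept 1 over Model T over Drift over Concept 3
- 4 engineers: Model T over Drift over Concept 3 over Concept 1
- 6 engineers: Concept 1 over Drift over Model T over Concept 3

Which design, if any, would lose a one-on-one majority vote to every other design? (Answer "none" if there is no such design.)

Pairwise majorities:
Drift vs Concept 1: Concept 1 wins 9–8.
Drift vs Model T: 10 to 7, Drift.
Drift vs Concept 3: 1+4+6 = 11 for Drift, 6 for Concept 3 — Drift by 11–6.
Concept 1 vs Model T: Concept 1, 11–6.
Concept 1–Concept 3: Concept 3 10–7.
Model T–Concept 3: Model T 13–4.
No design is winless: Drift beats Model T; Concept 1 beats Drift; Model T beats Concept 3; Concept 3 beats Concept 1. There is no Condorcet loser.

none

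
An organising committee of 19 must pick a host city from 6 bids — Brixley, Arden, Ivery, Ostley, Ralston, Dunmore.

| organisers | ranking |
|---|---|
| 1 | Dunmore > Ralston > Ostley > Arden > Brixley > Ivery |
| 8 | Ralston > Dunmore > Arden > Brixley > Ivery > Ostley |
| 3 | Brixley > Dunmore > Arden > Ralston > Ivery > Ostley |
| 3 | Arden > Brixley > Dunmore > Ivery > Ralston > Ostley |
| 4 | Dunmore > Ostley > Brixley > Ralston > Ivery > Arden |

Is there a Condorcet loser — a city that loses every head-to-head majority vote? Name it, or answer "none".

Head-to-head results (19 organisers):
Brixley vs Arden: Brixley preferred on 3+4 = 7 ballots; Arden wins 12–7.
Brixley vs Ivery: 1+8+3+3+4 = 19 for Brixley, 0 for Ivery — Brixley by 19–0.
Brixley vs Ostley: Brixley, 14–5.
Brixley vs Ralston: Brixley wins 10–9.
Brixley vs Dunmore: Brixley preferred on 3+3 = 6 ballots; Dunmore wins 13–6.
Arden vs Ivery: Arden preferred on 1+8+3+3 = 15 ballots; Arden wins 15–4.
Arden vs Ostley: Arden preferred on 8+3+3 = 14 ballots; Arden wins 14–5.
Arden–Ralston: Ralston 13–6.
Arden vs Dunmore: Arden is ranked higher on 3 ballots, Dunmore on 16. Dunmore wins 16–3.
Ivery vs Ostley: 14 to 5, Ivery.
Ivery vs Ralston: Ivery preferred on 3 ballots; Ralston wins 16–3.
Ivery vs Dunmore: Dunmore, 19–0.
Ostley vs Ralston: Ralston, 15–4.
Ostley–Dunmore: Dunmore 19–0.
Ralston vs Dunmore: Ralston preferred on 8 ballots; Dunmore wins 11–8.
Only Ostley has no wins; Ostley is the Condorcet loser.

Ostley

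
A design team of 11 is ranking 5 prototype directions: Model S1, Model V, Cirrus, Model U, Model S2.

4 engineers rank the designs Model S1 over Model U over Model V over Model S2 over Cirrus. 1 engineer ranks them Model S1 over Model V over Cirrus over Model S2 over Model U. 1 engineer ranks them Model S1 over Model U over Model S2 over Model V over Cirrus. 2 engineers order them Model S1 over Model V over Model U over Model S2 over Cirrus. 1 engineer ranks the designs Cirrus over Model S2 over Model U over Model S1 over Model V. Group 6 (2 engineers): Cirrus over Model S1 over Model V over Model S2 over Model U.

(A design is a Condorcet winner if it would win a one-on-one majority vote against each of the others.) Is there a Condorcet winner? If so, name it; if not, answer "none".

Model S1

Check each pair by majority over 11 ballots:
Model S1 vs Model V: Model S1 is ranked higher on 4+1+1+2+1+2 = 11 ballots, Model V on 0. Model S1 wins 11–0.
Model S1 vs Cirrus: 4+1+1+2 = 8 for Model S1, 3 for Cirrus — Model S1 by 8–3.
Model S1 vs Model U: Model S1 is ranked higher on 4+1+1+2+2 = 10 ballots, Model U on 1. Model S1 wins 10–1.
Model S1 vs Model S2: 4+1+1+2+2 = 10 for Model S1, 1 for Model S2 — Model S1 by 10–1.
Model V vs Cirrus: Model V preferred on 4+1+1+2 = 8 ballots; Model V wins 8–3.
Model V vs Model U: 1+2+2 = 5 for Model V, 6 for Model U — Model U by 6–5.
Model V vs Model S2: Model V preferred on 4+1+2+2 = 9 ballots; Model V wins 9–2.
Cirrus vs Model U: 1+1+2 = 4 for Cirrus, 7 for Model U — Model U by 7–4.
Cirrus vs Model S2: 1+1+2 = 4 for Cirrus, 7 for Model S2 — Model S2 by 7–4.
Model U vs Model S2: Model U is ranked higher on 4+1+2 = 7 ballots, Model S2 on 4. Model U wins 7–4.
Model S1 defeats every rival head-to-head and is the Condorcet winner.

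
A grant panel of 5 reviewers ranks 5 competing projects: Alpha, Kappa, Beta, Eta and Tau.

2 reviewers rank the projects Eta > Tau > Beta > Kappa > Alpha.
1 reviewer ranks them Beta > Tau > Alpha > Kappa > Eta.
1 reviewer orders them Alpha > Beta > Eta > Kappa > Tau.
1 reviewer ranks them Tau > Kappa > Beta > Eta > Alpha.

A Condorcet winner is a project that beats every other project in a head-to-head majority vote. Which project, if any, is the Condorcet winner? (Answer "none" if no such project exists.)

Head-to-head results (5 reviewers):
Alpha vs Kappa: Alpha is ranked higher on 1+1 = 2 ballots, Kappa on 3. Kappa wins 3–2.
Alpha vs Beta: Beta, 4–1.
Alpha vs Eta: 2 to 3, Eta.
Alpha vs Tau: Tau wins 4–1.
Kappa vs Beta: Kappa preferred on 1 ballot; Beta wins 4–1.
Kappa vs Eta: Eta, 3–2.
Kappa–Tau: Tau 4–1.
Beta vs Eta: Beta, 3–2.
Beta vs Tau: Beta is ranked higher on 1+1 = 2 ballots, Tau on 3. Tau wins 3–2.
Eta vs Tau: Eta, 3–2.
No project is unbeaten: Alpha loses to Kappa; Kappa loses to Beta; Beta loses to Tau; Eta loses to Beta; Tau loses to Eta. In particular Beta beats Eta beats Tau beats Beta is a majority cycle — no Condorcet winner exists.

none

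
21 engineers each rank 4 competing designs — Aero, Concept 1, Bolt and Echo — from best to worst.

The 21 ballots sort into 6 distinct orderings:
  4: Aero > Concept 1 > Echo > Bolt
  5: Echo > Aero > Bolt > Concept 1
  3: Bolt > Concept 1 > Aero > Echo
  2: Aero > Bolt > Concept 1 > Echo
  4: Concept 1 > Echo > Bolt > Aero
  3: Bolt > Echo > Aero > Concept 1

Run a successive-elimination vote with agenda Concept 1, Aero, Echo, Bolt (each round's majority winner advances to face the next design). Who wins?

Echo

Round 1: Concept 1 vs Aero — 7–14, Aero advances.
Round 2: Aero vs Echo — 9–12, Echo advances.
Round 3: Echo vs Bolt — 13–8, Echo advances.
Echo survives the agenda.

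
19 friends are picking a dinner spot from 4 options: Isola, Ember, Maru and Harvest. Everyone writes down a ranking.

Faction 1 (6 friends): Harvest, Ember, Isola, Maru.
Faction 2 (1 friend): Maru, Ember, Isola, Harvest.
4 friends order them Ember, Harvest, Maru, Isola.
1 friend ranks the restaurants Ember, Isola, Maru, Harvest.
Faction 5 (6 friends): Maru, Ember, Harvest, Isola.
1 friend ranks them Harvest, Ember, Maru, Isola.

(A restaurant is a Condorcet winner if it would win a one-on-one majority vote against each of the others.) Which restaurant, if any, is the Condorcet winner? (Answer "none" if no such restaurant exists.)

Pairwise majorities:
Isola vs Ember: 0 to 19, Ember.
Isola vs Maru: 7 to 12, Maru.
Isola–Harvest: Harvest 17–2.
Ember vs Maru: Ember is ranked higher on 6+4+1+1 = 12 ballots, Maru on 7. Ember wins 12–7.
Ember vs Harvest: Ember, 12–7.
Maru vs Harvest: 1+1+6 = 8 for Maru, 11 for Harvest — Harvest by 11–8.
Ember defeats every rival head-to-head and is the Condorcet winner.

Ember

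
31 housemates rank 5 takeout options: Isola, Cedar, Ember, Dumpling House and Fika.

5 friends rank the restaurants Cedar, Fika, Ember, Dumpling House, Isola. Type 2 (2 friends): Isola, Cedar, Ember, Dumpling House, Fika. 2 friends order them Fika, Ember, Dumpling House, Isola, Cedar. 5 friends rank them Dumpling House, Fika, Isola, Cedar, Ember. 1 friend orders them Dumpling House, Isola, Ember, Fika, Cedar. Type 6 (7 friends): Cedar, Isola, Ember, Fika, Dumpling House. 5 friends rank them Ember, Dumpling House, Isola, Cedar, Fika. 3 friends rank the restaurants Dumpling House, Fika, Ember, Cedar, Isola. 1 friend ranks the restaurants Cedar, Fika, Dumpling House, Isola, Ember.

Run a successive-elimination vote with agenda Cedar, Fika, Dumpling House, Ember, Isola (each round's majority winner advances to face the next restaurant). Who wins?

Isola

Round 1: Cedar vs Fika — 20–11, Cedar advances.
Round 2: Cedar vs Dumpling House — 15–16, Dumpling House advances.
Round 3: Dumpling House vs Ember — 10–21, Ember advances.
Round 4: Ember vs Isola — 15–16, Isola advances.
The agenda winner is Isola.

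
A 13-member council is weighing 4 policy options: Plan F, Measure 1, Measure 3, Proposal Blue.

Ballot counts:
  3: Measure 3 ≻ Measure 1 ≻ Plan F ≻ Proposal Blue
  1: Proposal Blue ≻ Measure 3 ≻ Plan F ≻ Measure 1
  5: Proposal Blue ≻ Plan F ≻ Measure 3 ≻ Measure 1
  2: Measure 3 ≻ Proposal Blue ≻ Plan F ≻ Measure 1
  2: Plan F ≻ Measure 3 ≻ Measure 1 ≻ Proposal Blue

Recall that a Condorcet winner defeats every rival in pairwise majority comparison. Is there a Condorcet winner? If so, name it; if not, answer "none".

none

Head-to-head results (13 council members):
Plan F vs Measure 1: Plan F preferred on 1+5+2+2 = 10 ballots; Plan F wins 10–3.
Plan F vs Measure 3: 5+2 = 7 for Plan F, 6 for Measure 3 — Plan F by 7–6.
Plan F vs Proposal Blue: Plan F preferred on 3+2 = 5 ballots; Proposal Blue wins 8–5.
Measure 1 vs Measure 3: 0 to 13, Measure 3.
Measure 1 vs Proposal Blue: Measure 1 is ranked higher on 3+2 = 5 ballots, Proposal Blue on 8. Proposal Blue wins 8–5.
Measure 3 vs Proposal Blue: Measure 3 wins 7–6.
No option is unbeaten: Plan F loses to Proposal Blue; Measure 1 loses to Plan F; Measure 3 loses to Plan F; Proposal Blue loses to Measure 3. In particular Plan F → Measure 3 → Proposal Blue → Plan F is a majority cycle — no Condorcet winner exists.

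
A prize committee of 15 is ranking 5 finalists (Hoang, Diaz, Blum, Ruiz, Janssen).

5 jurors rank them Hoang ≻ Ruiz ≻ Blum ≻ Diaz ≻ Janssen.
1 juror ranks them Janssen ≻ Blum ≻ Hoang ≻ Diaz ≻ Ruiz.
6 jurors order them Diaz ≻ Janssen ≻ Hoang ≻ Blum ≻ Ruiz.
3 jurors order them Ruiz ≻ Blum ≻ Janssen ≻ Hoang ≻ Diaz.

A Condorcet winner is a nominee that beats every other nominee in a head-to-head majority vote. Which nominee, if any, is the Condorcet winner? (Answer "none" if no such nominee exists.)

Pairwise majorities:
Hoang vs Diaz: Hoang, 9–6.
Hoang vs Blum: Hoang wins 11–4.
Hoang vs Ruiz: 12 to 3, Hoang.
Hoang–Janssen: Janssen 10–5.
Diaz vs Blum: Diaz is ranked higher on 6 ballots, Blum on 9. Blum wins 9–6.
Diaz vs Ruiz: Diaz preferred on 1+6 = 7 ballots; Ruiz wins 8–7.
Diaz vs Janssen: Diaz, 11–4.
Blum vs Ruiz: Blum preferred on 1+6 = 7 ballots; Ruiz wins 8–7.
Blum vs Janssen: 8 to 7, Blum.
Ruiz vs Janssen: Ruiz is ranked higher on 5+3 = 8 ballots, Janssen on 7. Ruiz wins 8–7.
No nominee is unbeaten: Hoang loses to Janssen; Diaz loses to Hoang; Blum loses to Hoang; Ruiz loses to Hoang; Janssen loses to Diaz. In particular Hoang > Diaz > Janssen > Hoang is a majority cycle — no Condorcet winner exists.

none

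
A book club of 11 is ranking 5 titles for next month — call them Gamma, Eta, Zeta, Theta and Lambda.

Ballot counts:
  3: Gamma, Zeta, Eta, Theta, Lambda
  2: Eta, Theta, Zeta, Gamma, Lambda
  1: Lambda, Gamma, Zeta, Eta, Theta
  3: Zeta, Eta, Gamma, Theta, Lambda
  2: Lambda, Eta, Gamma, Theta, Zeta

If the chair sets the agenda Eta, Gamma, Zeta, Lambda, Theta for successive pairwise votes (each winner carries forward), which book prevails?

Zeta

Round 1: Eta vs Gamma — 7–4, Eta advances.
Round 2: Eta vs Zeta — 4–7, Zeta advances.
Round 3: Zeta vs Lambda — 8–3, Zeta advances.
Round 4: Zeta vs Theta — 7–4, Zeta advances.
Zeta survives the agenda.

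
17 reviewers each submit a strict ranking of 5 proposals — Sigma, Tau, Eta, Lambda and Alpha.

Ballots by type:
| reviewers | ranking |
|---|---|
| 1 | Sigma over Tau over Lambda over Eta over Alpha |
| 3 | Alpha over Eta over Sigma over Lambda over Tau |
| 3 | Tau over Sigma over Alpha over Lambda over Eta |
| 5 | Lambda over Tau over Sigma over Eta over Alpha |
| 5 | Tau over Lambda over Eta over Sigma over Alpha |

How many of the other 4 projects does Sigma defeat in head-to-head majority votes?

Sigma against each rival (17 reviewers):
Sigma vs Tau: Sigma is ranked higher on 1+3 = 4 ballots, Tau on 13. Tau wins 13–4.
Sigma–Eta: Sigma 9–8.
Sigma vs Lambda: 1+3+3 = 7 for Sigma, 10 for Lambda — Lambda by 10–7.
Sigma–Alpha: Sigma 14–3.
Sigma beats Eta, Alpha; loses to Tau, Lambda — 2 pairwise wins.

2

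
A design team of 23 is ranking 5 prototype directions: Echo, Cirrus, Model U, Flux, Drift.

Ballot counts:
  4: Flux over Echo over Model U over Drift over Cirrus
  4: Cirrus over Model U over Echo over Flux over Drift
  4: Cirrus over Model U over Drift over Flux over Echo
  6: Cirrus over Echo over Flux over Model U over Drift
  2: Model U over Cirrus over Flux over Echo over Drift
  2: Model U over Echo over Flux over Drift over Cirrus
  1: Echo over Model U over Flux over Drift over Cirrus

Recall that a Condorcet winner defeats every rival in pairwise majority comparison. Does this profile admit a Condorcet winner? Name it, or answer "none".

Cirrus

Pairwise majorities:
Echo vs Cirrus: Echo is ranked higher on 4+2+1 = 7 ballots, Cirrus on 16. Cirrus wins 16–7.
Echo vs Model U: Echo preferred on 4+6+1 = 11 ballots; Model U wins 12–11.
Echo vs Flux: 4+6+2+1 = 13 for Echo, 10 for Flux — Echo by 13–10.
Echo vs Drift: Echo is ranked higher on 4+4+6+2+2+1 = 19 ballots, Drift on 4. Echo wins 19–4.
Cirrus vs Model U: 4+4+6 = 14 for Cirrus, 9 for Model U — Cirrus by 14–9.
Cirrus vs Flux: 16 to 7, Cirrus.
Cirrus vs Drift: 4+4+6+2 = 16 for Cirrus, 7 for Drift — Cirrus by 16–7.
Model U vs Flux: 13 to 10, Model U.
Model U vs Drift: Model U preferred on 23 ballots; Model U wins 23–0.
Flux vs Drift: Flux is ranked higher on 4+4+6+2+2+1 = 19 ballots, Drift on 4. Flux wins 19–4.
Cirrus beats each of Echo, Model U, Flux, Drift — Cirrus is the Condorcet winner.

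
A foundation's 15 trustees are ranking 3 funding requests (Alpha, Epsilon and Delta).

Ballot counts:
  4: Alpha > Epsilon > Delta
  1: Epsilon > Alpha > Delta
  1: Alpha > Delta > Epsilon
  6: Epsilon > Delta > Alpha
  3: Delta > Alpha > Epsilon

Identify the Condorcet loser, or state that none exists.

Pairwise majorities:
Alpha–Epsilon: Alpha 8–7.
Alpha vs Delta: Delta wins 9–6.
Epsilon vs Delta: 11 to 4, Epsilon.
Each project has at least one pairwise win (Alpha beats Epsilon; Epsilon beats Delta; Delta beats Alpha) — no Condorcet loser.

none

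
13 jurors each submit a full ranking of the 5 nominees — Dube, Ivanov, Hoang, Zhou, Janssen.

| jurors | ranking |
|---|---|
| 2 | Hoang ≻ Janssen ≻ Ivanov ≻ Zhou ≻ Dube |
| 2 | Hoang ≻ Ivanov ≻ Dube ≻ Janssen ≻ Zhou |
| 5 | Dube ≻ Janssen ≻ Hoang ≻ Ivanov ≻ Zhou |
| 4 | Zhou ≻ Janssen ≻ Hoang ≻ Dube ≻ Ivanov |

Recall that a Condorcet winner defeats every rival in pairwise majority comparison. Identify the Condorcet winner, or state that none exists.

none

Pairwise majorities:
Dube vs Ivanov: 9 to 4, Dube.
Dube vs Hoang: Dube preferred on 5 ballots; Hoang wins 8–5.
Dube vs Zhou: Dube is ranked higher on 2+5 = 7 ballots, Zhou on 6. Dube wins 7–6.
Dube vs Janssen: 7 to 6, Dube.
Ivanov vs Hoang: Ivanov is ranked higher on 0 ballots, Hoang on 13. Hoang wins 13–0.
Ivanov vs Zhou: Ivanov preferred on 2+2+5 = 9 ballots; Ivanov wins 9–4.
Ivanov vs Janssen: Ivanov is ranked higher on 2 ballots, Janssen on 11. Janssen wins 11–2.
Hoang vs Zhou: 9 to 4, Hoang.
Hoang vs Janssen: 4 to 9, Janssen.
Zhou vs Janssen: 4 for Zhou, 9 for Janssen — Janssen by 9–4.
Each nominee drops at least one matchup (Dube loses to Hoang; Ivanov loses to Dube; Hoang loses to Janssen; Zhou loses to Dube; Janssen loses to Dube); the cycle Dube beats Janssen beats Hoang beats Dube rules out a Condorcet winner.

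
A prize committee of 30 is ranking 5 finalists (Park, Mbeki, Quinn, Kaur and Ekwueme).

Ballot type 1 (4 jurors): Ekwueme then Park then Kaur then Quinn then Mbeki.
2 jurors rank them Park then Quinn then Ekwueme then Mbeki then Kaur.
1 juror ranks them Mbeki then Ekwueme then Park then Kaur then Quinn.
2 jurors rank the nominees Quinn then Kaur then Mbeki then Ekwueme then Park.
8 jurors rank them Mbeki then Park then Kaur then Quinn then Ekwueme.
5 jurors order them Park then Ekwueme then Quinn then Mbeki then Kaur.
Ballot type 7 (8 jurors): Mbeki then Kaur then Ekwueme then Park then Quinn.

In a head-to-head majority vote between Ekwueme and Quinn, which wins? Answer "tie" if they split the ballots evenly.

Ekwueme

Ballots ranking Ekwueme above Quinn: 4 + 1 + 5 + 8 = 18.
Ballots ranking Quinn above Ekwueme: 30 − 18 = 12.
Ekwueme wins the head-to-head 18–12.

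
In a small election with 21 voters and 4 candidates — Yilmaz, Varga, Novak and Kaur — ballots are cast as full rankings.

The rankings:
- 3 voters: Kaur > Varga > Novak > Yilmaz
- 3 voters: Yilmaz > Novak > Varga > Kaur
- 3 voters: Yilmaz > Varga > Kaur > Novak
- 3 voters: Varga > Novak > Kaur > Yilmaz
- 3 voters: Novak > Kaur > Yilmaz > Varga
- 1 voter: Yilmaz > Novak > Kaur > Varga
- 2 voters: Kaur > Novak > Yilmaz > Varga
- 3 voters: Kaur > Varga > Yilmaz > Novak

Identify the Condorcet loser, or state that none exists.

none

Pairwise majorities:
Yilmaz–Varga: Yilmaz 12–9.
Yilmaz vs Novak: Yilmaz is ranked higher on 3+3+1+3 = 10 ballots, Novak on 11. Novak wins 11–10.
Yilmaz vs Kaur: Yilmaz is ranked higher on 3+3+1 = 7 ballots, Kaur on 14. Kaur wins 14–7.
Varga–Novak: Varga 12–9.
Varga vs Kaur: Kaur, 12–9.
Novak–Kaur: Kaur 11–10.
Every candidate wins at least one matchup (Yilmaz beats Varga; Varga beats Novak; Novak beats Yilmaz; Kaur beats Yilmaz), so there is no Condorcet loser.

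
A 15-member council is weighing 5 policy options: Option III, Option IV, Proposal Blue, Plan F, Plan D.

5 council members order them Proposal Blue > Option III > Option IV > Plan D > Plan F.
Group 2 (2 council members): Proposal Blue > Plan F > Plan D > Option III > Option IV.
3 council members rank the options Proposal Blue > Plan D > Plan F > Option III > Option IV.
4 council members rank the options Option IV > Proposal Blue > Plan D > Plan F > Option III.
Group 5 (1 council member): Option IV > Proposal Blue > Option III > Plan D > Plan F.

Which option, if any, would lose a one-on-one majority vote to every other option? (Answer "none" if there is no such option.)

none

Head-to-head results (15 council members):
Option III vs Option IV: Option III, 10–5.
Option III–Proposal Blue: Proposal Blue 15–0.
Option III–Plan F: Plan F 9–6.
Option III vs Plan D: Plan D wins 9–6.
Option IV vs Proposal Blue: Proposal Blue wins 10–5.
Option IV vs Plan F: Option IV is ranked higher on 5+4+1 = 10 ballots, Plan F on 5. Option IV wins 10–5.
Option IV vs Plan D: Option IV preferred on 5+4+1 = 10 ballots; Option IV wins 10–5.
Proposal Blue vs Plan F: Proposal Blue preferred on 5+2+3+4+1 = 15 ballots; Proposal Blue wins 15–0.
Proposal Blue vs Plan D: 15 to 0, Proposal Blue.
Plan F–Plan D: Plan D 13–2.
Each option has at least one pairwise win (Option III beats Option IV; Option IV beats Plan F; Proposal Blue beats Option III; Plan F beats Option III; Plan D beats Option III) — no Condorcet loser.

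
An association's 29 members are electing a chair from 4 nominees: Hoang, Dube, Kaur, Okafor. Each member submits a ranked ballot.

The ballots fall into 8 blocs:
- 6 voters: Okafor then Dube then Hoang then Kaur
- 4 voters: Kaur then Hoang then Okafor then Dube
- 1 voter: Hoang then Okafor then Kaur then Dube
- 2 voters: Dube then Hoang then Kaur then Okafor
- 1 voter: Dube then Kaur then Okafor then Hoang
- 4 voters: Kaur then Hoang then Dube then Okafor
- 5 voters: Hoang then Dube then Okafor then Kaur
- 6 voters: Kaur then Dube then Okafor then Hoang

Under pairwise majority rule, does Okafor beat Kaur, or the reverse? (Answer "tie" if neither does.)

Kaur

Ballots ranking Okafor above Kaur: 6 + 1 + 5 = 12.
Ballots ranking Kaur above Okafor: 29 − 12 = 17.
Kaur wins the head-to-head 17–12.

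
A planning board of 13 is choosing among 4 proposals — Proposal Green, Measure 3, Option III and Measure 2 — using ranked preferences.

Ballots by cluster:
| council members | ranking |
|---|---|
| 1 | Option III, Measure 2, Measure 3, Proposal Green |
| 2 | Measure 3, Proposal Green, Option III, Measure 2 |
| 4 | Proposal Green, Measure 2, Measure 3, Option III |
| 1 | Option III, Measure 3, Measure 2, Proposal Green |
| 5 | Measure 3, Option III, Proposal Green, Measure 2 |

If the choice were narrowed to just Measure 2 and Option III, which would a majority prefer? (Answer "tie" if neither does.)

Option III

Ballots ranking Measure 2 above Option III: 4.
Ballots ranking Option III above Measure 2: 13 − 4 = 9.
Option III wins the head-to-head 9–4.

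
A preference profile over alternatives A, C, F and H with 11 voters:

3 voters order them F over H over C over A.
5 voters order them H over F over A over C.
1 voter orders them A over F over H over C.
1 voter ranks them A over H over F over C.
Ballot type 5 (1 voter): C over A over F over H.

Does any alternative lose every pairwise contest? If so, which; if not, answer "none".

C

Head-to-head results (11 voters):
A vs C: A is ranked higher on 5+1+1 = 7 ballots, C on 4. A wins 7–4.
A vs F: 3 to 8, F.
A vs H: 1+1+1 = 3 for A, 8 for H — H by 8–3.
C vs F: F wins 10–1.
C vs H: 1 to 10, H.
F vs H: H, 6–5.
Only C has no wins; C is the Condorcet loser.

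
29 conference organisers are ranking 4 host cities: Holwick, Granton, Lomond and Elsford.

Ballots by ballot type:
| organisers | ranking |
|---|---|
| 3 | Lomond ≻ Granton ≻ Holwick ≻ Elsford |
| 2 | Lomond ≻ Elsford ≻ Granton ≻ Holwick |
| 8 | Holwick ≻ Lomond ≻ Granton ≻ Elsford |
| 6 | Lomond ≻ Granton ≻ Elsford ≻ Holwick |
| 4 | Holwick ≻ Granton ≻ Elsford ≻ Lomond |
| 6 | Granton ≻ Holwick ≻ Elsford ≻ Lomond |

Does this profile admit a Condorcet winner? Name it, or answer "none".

Head-to-head results (29 organisers):
Holwick–Granton: Granton 17–12.
Holwick vs Lomond: Holwick preferred on 8+4+6 = 18 ballots; Holwick wins 18–11.
Holwick vs Elsford: 3+8+4+6 = 21 for Holwick, 8 for Elsford — Holwick by 21–8.
Granton vs Lomond: Granton is ranked higher on 4+6 = 10 ballots, Lomond on 19. Lomond wins 19–10.
Granton–Elsford: Granton 27–2.
Lomond vs Elsford: Lomond is ranked higher on 3+2+8+6 = 19 ballots, Elsford on 10. Lomond wins 19–10.
Every city loses at least once (Holwick loses to Granton; Granton loses to Lomond; Lomond loses to Holwick; Elsford loses to Holwick). The majority relation contains the cycle Holwick > Lomond > Granton > Holwick, so there is no Condorcet winner.

none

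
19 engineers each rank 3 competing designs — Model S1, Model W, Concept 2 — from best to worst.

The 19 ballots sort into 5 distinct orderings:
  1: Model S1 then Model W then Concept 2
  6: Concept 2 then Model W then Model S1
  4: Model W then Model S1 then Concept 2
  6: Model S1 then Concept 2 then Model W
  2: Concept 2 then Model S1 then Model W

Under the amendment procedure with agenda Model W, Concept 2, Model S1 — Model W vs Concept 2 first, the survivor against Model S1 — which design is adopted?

Round 1: Model W vs Concept 2 — 5–14, Concept 2 advances.
Round 2: Concept 2 vs Model S1 — 8–11, Model S1 advances.
The agenda winner is Model S1.

Model S1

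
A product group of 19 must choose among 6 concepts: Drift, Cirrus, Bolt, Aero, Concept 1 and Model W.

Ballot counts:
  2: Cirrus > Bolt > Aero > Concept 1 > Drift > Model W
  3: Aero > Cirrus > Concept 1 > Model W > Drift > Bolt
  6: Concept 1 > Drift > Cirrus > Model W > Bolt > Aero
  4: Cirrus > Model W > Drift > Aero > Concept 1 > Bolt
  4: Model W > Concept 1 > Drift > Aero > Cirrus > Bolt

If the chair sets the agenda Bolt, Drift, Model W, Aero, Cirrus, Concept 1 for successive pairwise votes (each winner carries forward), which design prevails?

Round 1: Bolt vs Drift — 2–17, Drift advances.
Round 2: Drift vs Model W — 8–11, Model W advances.
Round 3: Model W vs Aero — 14–5, Model W advances.
Round 4: Model W vs Cirrus — 4–15, Cirrus advances.
Round 5: Cirrus vs Concept 1 — 9–10, Concept 1 advances.
The agenda winner is Concept 1.

Concept 1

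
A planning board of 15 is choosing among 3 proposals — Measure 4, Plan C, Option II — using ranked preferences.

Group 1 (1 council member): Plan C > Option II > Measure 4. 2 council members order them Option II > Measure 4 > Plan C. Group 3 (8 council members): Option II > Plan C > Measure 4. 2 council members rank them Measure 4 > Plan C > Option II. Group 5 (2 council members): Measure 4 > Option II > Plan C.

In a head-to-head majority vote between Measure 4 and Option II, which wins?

Ballots ranking Measure 4 above Option II: 2 + 2 = 4.
Ballots ranking Option II above Measure 4: 15 − 4 = 11.
Option II wins the head-to-head 11–4.

Option II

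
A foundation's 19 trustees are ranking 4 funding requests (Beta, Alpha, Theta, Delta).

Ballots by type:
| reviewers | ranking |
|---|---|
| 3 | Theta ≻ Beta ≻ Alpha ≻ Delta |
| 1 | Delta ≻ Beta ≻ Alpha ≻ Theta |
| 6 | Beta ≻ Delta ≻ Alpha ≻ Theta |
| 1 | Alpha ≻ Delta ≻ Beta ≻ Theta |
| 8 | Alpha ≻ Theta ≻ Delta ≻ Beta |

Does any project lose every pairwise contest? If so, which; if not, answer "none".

Pairwise majorities:
Beta vs Alpha: 3+1+6 = 10 for Beta, 9 for Alpha — Beta by 10–9.
Beta vs Theta: 8 to 11, Theta.
Beta vs Delta: 3+6 = 9 for Beta, 10 for Delta — Delta by 10–9.
Alpha vs Theta: Alpha preferred on 1+6+1+8 = 16 ballots; Alpha wins 16–3.
Alpha vs Delta: Alpha preferred on 3+1+8 = 12 ballots; Alpha wins 12–7.
Theta vs Delta: Theta is ranked higher on 3+8 = 11 ballots, Delta on 8. Theta wins 11–8.
Every project wins at least one matchup (Beta beats Alpha; Alpha beats Theta; Theta beats Beta; Delta beats Beta), so there is no Condorcet loser.

none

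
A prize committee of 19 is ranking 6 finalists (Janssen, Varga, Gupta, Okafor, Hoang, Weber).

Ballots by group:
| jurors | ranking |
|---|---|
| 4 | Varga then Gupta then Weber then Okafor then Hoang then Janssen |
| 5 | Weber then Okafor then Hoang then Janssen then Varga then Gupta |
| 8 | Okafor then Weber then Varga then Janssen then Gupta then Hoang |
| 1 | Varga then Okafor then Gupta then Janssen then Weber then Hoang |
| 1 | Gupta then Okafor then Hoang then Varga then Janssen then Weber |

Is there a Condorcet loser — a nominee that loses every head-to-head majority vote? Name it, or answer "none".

Head-to-head results (19 jurors):
Janssen vs Varga: Varga, 14–5.
Janssen vs Gupta: Janssen preferred on 5+8 = 13 ballots; Janssen wins 13–6.
Janssen vs Okafor: Okafor wins 19–0.
Janssen–Hoang: Hoang 10–9.
Janssen vs Weber: Weber, 17–2.
Varga vs Gupta: 4+5+8+1 = 18 for Varga, 1 for Gupta — Varga by 18–1.
Varga vs Okafor: Okafor, 14–5.
Varga vs Hoang: Varga preferred on 4+8+1 = 13 ballots; Varga wins 13–6.
Varga vs Weber: 6 to 13, Weber.
Gupta vs Okafor: 5 to 14, Okafor.
Gupta vs Hoang: Gupta is ranked higher on 4+8+1+1 = 14 ballots, Hoang on 5. Gupta wins 14–5.
Gupta–Weber: Weber 13–6.
Okafor vs Hoang: Okafor is ranked higher on 4+5+8+1+1 = 19 ballots, Hoang on 0. Okafor wins 19–0.
Okafor vs Weber: Okafor wins 10–9.
Hoang vs Weber: Hoang preferred on 1 ballot; Weber wins 18–1.
Each nominee has at least one pairwise win (Janssen beats Gupta; Varga beats Janssen; Gupta beats Hoang; Okafor beats Janssen; Hoang beats Janssen; Weber beats Janssen) — no Condorcet loser.

none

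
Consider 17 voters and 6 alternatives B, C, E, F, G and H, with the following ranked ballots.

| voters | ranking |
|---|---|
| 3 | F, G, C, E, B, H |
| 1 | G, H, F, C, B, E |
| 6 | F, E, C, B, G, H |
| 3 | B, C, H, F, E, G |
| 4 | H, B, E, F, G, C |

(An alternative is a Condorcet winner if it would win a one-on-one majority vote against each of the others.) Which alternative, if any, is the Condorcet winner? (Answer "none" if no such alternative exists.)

Head-to-head results (17 voters):
B vs C: C, 10–7.
B vs E: E, 9–8.
B vs F: F, 10–7.
B vs G: B, 13–4.
B vs H: B wins 12–5.
C vs E: E, 10–7.
C vs F: F, 14–3.
C–G: C 9–8.
C vs H: C wins 12–5.
E vs F: F, 13–4.
E–G: E 13–4.
E–H: E 9–8.
F vs G: F, 16–1.
F vs H: F, 9–8.
G vs H: G, 10–7.
F defeats every rival head-to-head and is the Condorcet winner.

F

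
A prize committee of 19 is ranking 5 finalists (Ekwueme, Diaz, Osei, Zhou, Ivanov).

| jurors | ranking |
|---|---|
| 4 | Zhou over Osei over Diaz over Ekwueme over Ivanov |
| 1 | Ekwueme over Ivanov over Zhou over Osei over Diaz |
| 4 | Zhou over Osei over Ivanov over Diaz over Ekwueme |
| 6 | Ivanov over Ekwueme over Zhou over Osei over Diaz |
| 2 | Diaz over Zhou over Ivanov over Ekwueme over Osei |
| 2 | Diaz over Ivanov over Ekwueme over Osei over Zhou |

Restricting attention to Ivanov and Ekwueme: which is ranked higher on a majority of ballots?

Ivanov

Ballots ranking Ivanov above Ekwueme: 4 + 6 + 2 + 2 = 14.
Ballots ranking Ekwueme above Ivanov: 19 − 14 = 5.
Ivanov wins the head-to-head 14–5.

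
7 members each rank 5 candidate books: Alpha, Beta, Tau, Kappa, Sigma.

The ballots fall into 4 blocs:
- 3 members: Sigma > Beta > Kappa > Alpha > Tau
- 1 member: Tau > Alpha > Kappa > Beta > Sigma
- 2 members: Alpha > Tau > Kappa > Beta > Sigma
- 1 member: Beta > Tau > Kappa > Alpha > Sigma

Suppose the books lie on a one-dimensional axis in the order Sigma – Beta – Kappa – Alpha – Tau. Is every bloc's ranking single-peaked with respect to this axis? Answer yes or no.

Axis positions: Sigma=1, Beta=2, Kappa=3, Alpha=4, Tau=5.
Bloc 1 (peak Sigma at position 1): ranking walks positions 1-2-3-4-5, expanding outward from the peak — single-peaked.
Bloc 2 (peak Tau at position 5): ranking walks positions 5-4-3-2-1, expanding outward from the peak — single-peaked.
Bloc 3 (peak Alpha at position 4): ranking walks positions 4-5-3-2-1, expanding outward from the peak — single-peaked.
Bloc 4: ranking walks positions 2-5-3-4-1; Tau is ranked above Kappa even though Kappa lies between Tau and the peak Beta on the axis — preferences dip and rise again. Not single-peaked.
Bloc 4 violates single-peakedness, so the profile is not single-peaked on this axis.

no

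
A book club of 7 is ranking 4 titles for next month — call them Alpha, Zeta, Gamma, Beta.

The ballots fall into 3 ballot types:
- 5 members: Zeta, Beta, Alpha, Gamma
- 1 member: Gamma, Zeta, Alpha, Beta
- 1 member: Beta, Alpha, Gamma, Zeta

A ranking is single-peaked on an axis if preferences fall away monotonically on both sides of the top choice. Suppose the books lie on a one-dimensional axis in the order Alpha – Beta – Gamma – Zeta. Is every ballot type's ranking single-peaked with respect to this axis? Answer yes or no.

no

Axis positions: Alpha=1, Beta=2, Gamma=3, Zeta=4.
Ballot type 1: ranking walks positions 4-2-1-3; Beta is ranked above Gamma even though Gamma lies between Beta and the peak Zeta on the axis — preferences dip and rise again. Not single-peaked.
Ballot type 2: ranking walks positions 3-4-1-2; Alpha is ranked above Beta even though Beta lies between Alpha and the peak Gamma on the axis — preferences dip and rise again. Not single-peaked.
Ballot type 3 (peak Beta at position 2): ranking walks positions 2-1-3-4, expanding outward from the peak — single-peaked.
Ballot type 1 violates single-peakedness, so the profile is not single-peaked on this axis.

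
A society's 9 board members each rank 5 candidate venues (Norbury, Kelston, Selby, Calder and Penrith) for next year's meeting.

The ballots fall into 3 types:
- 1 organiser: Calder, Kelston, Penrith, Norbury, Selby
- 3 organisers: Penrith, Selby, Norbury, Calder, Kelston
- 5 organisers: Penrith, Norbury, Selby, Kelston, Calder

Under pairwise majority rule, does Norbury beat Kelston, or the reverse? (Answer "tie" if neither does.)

Norbury

Ballots ranking Norbury above Kelston: 3 + 5 = 8.
Ballots ranking Kelston above Norbury: 9 − 8 = 1.
Norbury wins the head-to-head 8–1.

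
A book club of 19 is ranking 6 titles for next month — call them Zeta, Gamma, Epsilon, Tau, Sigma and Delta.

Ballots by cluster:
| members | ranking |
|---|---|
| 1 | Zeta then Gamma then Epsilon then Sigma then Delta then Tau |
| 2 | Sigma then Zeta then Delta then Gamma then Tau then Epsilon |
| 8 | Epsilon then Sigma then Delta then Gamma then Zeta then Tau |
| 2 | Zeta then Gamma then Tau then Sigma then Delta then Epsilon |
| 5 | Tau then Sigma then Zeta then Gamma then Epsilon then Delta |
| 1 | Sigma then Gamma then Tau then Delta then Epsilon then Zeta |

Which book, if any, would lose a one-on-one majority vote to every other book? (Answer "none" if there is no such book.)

none

Head-to-head results (19 members):
Zeta vs Gamma: Zeta preferred on 1+2+2+5 = 10 ballots; Zeta wins 10–9.
Zeta vs Epsilon: Zeta wins 10–9.
Zeta–Tau: Zeta 13–6.
Zeta vs Sigma: Sigma, 16–3.
Zeta vs Delta: Zeta preferred on 1+2+2+5 = 10 ballots; Zeta wins 10–9.
Gamma vs Epsilon: Gamma preferred on 1+2+2+5+1 = 11 ballots; Gamma wins 11–8.
Gamma vs Tau: Gamma wins 14–5.
Gamma vs Sigma: Sigma wins 16–3.
Gamma vs Delta: Delta, 10–9.
Epsilon–Tau: Tau 10–9.
Epsilon vs Sigma: Epsilon preferred on 1+8 = 9 ballots; Sigma wins 10–9.
Epsilon–Delta: Epsilon 14–5.
Tau vs Sigma: 7 to 12, Sigma.
Tau–Delta: Delta 11–8.
Sigma vs Delta: Sigma, 19–0.
Each book has at least one pairwise win (Zeta beats Gamma; Gamma beats Epsilon; Epsilon beats Delta; Tau beats Epsilon; Sigma beats Zeta; Delta beats Gamma) — no Condorcet loser.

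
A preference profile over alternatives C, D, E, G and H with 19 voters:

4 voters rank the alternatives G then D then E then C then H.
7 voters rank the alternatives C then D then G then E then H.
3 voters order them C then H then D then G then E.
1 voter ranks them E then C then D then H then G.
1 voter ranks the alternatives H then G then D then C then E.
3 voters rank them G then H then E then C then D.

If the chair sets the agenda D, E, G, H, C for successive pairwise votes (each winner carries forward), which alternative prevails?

Round 1: D vs E — 15–4, D advances.
Round 2: D vs G — 11–8, D advances.
Round 3: D vs H — 12–7, D advances.
Round 4: D vs C — 5–14, C advances.
C survives the agenda.

C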